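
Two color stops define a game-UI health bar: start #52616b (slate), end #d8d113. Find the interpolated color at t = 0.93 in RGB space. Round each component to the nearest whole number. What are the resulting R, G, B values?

#52616b → (82, 97, 107); #d8d113 → (216, 209, 19).
R = 82 + 0.93 × (216 − 82) = 82 + 0.93 × 134 = 206.62 → 207
G = 97 + 0.93 × (209 − 97) = 97 + 0.93 × 112 = 201.16 → 201
B = 107 + 0.93 × (19 − 107) = 107 + 0.93 × -88 = 25.16 → 25

(207, 201, 25)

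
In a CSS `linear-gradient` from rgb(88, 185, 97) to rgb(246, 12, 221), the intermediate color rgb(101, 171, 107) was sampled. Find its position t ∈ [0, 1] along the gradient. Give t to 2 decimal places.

Invert the lerp on the G channel (largest span, 173): t = (171 − 185) / (12 − 185) = -14/-173 = 0.080925.
Check on R: (101 − 88)/(246 − 88) = 0.08228 ✓

0.08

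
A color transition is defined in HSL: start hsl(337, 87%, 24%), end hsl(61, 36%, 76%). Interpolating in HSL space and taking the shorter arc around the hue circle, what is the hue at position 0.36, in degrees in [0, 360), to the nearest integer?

7

Hue: 61 − 337 = -276°, but |-276| > 180 so the shorter arc goes the other way: Δh = -276 + 360 = 84°.
H = 337 + 0.36 × (84) = 367.24 → 367 → 367 mod 360 = 7°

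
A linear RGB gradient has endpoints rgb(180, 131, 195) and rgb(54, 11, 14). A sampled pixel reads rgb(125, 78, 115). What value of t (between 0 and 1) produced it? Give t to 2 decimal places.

0.44

Invert the lerp on the B channel (largest span, 181): t = (115 − 195) / (14 − 195) = -80/-181 = 0.44199.
Check on R: (125 − 180)/(54 − 180) = 0.4365 ✓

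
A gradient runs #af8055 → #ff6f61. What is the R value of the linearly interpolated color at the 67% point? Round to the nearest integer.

R₁ = 175 (from #af8055), R₂ = 255 (from #ff6f61).
R = 175 + 0.67 × (255 − 175) = 228.6 → 229

229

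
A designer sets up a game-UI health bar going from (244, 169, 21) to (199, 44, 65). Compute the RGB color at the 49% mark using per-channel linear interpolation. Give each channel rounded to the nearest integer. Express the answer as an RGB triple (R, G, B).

(222, 108, 43)

49% corresponds to t = 0.49.
R = 244 + 0.49 × (199 − 244) = 244 + 0.49 × -45 = 221.95 → 222
G = 169 + 0.49 × (44 − 169) = 169 + 0.49 × -125 = 107.75 → 108
B = 21 + 0.49 × (65 − 21) = 21 + 0.49 × 44 = 42.56 → 43
So the blended color is (222, 108, 43), about #de6c2b.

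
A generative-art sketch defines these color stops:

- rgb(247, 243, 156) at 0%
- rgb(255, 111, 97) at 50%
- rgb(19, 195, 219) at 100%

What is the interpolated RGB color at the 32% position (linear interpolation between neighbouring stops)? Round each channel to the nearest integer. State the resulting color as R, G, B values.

(252, 159, 118)

32% lies between the 0% and 50% stops, so the local fraction is t = (32 − 0)/(50 − 0) = 32/50 ≈ 0.64.
R = 247 + 0.64 × (255 − 247) = 252.12 → 252
G = 243 + 0.64 × (111 − 243) = 158.52 → 159
B = 156 + 0.64 × (97 − 156) = 118.24 → 118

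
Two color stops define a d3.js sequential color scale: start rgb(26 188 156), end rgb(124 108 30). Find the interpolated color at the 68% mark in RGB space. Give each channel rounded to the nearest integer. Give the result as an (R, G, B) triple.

68% corresponds to t = 0.68.
R = 26 + 0.68 × (124 − 26) = 26 + 0.68 × 98 = 92.64 → 93
G = 188 + 0.68 × (108 − 188) = 188 + 0.68 × -80 = 133.6 → 134
B = 156 + 0.68 × (30 − 156) = 156 + 0.68 × -126 = 70.32 → 70

(93, 134, 70)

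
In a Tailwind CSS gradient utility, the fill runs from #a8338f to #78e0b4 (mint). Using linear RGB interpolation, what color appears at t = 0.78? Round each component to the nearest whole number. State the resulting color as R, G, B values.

#a8338f → (168, 51, 143); #78e0b4 → (120, 224, 180).
R = 168 + 0.78 × (120 − 168) = 168 + 0.78 × -48 = 130.56 → 131
G = 51 + 0.78 × (224 − 51) = 51 + 0.78 × 173 = 185.94 → 186
B = 143 + 0.78 × (180 − 143) = 143 + 0.78 × 37 = 171.86 → 172
So the blended color is (131, 186, 172), about #83baac.

(131, 186, 172)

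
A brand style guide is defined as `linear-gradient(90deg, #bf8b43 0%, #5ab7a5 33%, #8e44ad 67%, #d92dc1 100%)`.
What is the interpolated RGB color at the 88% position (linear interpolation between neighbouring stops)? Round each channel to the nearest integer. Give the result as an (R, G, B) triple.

88% lies between the 67% and 100% stops, so the local fraction is t = (88 − 67)/(100 − 67) = 21/33 ≈ 0.6364.
#8e44ad → (142, 68, 173); #d92dc1 → (217, 45, 193).
R = 142 + 0.6364 × (217 − 142) = 189.73 → 190
G = 68 + 0.6364 × (45 − 68) = 53.363 → 53
B = 173 + 0.6364 × (193 − 173) = 185.728 → 186

(190, 53, 186)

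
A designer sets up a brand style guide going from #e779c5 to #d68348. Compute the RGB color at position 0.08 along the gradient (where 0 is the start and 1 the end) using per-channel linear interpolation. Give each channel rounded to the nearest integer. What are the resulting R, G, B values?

#e779c5 → (231, 121, 197); #d68348 → (214, 131, 72).
R = 231 + 0.08 × (214 − 231) = 231 + 0.08 × -17 = 229.64 → 230
G = 121 + 0.08 × (131 − 121) = 121 + 0.08 × 10 = 121.8 → 122
B = 197 + 0.08 × (72 − 197) = 197 + 0.08 × -125 = 187 → 187

(230, 122, 187)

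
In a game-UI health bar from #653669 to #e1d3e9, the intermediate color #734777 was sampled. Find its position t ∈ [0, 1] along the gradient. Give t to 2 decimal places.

0.11

Invert the lerp on the G channel (largest span, 157): t = (71 − 54) / (211 − 54) = 17/157 = 0.10828.
Check on R: (115 − 101)/(225 − 101) = 0.1129 ✓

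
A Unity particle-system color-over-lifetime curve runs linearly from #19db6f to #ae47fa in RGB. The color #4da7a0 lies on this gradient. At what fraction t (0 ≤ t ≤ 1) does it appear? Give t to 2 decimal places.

Invert the lerp on the R channel (largest span, 149): t = (77 − 25) / (174 − 25) = 52/149 = 0.34899.
Check on G: (167 − 219)/(71 − 219) = 0.3514 ✓

0.35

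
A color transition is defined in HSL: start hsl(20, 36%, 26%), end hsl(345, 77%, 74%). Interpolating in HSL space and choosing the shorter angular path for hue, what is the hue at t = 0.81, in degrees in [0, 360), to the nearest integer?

352

Hue: 345 − 20 = 325°, but |325| > 180 so the shorter arc goes the other way: Δh = 325 − 360 = -35°.
H = 20 + 0.81 × (-35) = -8.35 → -8 → -8 mod 360 = 352°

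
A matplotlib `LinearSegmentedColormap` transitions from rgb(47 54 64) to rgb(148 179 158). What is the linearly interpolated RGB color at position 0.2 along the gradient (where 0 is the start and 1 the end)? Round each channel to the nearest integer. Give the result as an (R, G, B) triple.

(67, 79, 83)

R = 47 + 0.2 × (148 − 47) = 47 + 0.2 × 101 = 67.2 → 67
G = 54 + 0.2 × (179 − 54) = 54 + 0.2 × 125 = 79 → 79
B = 64 + 0.2 × (158 − 64) = 64 + 0.2 × 94 = 82.8 → 83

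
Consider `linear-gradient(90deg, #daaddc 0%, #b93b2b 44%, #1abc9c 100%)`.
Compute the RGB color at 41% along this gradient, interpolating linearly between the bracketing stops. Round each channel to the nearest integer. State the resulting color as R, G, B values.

41% lies between the 0% and 44% stops, so the local fraction is t = (41 − 0)/(44 − 0) = 41/44 ≈ 0.9318.
#daaddc → (218, 173, 220); #b93b2b → (185, 59, 43).
R = 218 + 0.9318 × (185 − 218) = 187.251 → 187
G = 173 + 0.9318 × (59 − 173) = 66.775 → 67
B = 220 + 0.9318 × (43 − 220) = 55.071 → 55

(187, 67, 55)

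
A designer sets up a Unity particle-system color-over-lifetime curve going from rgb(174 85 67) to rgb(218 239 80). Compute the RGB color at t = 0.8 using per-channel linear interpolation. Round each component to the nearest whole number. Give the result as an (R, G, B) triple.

(209, 208, 77)

R = 174 + 0.8 × (218 − 174) = 174 + 0.8 × 44 = 209.2 → 209
G = 85 + 0.8 × (239 − 85) = 85 + 0.8 × 154 = 208.2 → 208
B = 67 + 0.8 × (80 − 67) = 67 + 0.8 × 13 = 77.4 → 77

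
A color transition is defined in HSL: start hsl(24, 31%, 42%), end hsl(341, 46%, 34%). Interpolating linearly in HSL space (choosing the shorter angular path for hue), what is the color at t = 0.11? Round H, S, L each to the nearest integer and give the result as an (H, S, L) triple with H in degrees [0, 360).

(19, 33, 41)

Hue: 341 − 24 = 317°, but |317| > 180 so the shorter arc goes the other way: Δh = 317 − 360 = -43°.
H = 24 + 0.11 × (-43) = 19.27 → 19°
S = 31 + 0.11 × (46 − 31) = 32.65 → 33%
L = 42 + 0.11 × (34 − 42) = 41.12 → 41%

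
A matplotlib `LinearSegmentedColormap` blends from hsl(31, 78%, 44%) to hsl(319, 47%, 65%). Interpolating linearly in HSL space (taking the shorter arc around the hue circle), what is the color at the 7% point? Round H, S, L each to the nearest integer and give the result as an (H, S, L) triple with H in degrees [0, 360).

Hue: 319 − 31 = 288°, but |288| > 180 so the shorter arc goes the other way: Δh = 288 − 360 = -72°.
H = 31 + 0.07 × (-72) = 25.96 → 26°
S = 78 + 0.07 × (47 − 78) = 75.83 → 76%
L = 44 + 0.07 × (65 − 44) = 45.47 → 45%

(26, 76, 45)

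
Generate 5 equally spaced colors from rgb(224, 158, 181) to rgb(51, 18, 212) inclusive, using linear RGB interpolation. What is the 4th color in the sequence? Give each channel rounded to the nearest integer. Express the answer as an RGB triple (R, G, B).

(94, 53, 204)

With 5 swatches and endpoints inclusive, swatch 4 sits at t = (4 − 1)/(5 − 1) = 3/4 ≈ 0.75.
R = 224 + 0.75 × (51 − 224) = 94.25 → 94
G = 158 + 0.75 × (18 − 158) = 53 → 53
B = 181 + 0.75 × (212 − 181) = 204.25 → 204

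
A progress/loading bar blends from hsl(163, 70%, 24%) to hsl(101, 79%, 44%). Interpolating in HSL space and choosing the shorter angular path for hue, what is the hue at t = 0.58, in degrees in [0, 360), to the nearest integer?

Hue arc: Δh = 101 − 163 = -62° (|Δh| ≤ 180, already the shorter path).
H = 163 + 0.58 × (-62) = 127.04 → 127°

127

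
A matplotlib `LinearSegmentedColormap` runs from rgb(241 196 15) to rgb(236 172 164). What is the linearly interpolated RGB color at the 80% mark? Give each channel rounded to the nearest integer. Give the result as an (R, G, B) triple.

80% corresponds to t = 0.8.
R = 241 + 0.8 × (236 − 241) = 241 + 0.8 × -5 = 237 → 237
G = 196 + 0.8 × (172 − 196) = 196 + 0.8 × -24 = 176.8 → 177
B = 15 + 0.8 × (164 − 15) = 15 + 0.8 × 149 = 134.2 → 134

(237, 177, 134)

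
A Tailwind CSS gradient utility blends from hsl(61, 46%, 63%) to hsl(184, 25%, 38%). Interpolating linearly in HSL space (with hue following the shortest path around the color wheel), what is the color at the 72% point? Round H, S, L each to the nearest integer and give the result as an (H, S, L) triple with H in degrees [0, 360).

(150, 31, 45)

Hue arc: Δh = 184 − 61 = 123° (|Δh| ≤ 180, already the shorter path).
H = 61 + 0.72 × (123) = 149.56 → 150°
S = 46 + 0.72 × (25 − 46) = 30.88 → 31%
L = 63 + 0.72 × (38 − 63) = 45 → 45%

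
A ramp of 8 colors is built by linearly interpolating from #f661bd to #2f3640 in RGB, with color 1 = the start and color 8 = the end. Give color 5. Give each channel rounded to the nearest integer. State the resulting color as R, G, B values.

(132, 72, 118)

With 8 swatches and endpoints inclusive, swatch 5 sits at t = (5 − 1)/(8 − 1) = 4/7 ≈ 0.5714.
#f661bd → (246, 97, 189); #2f3640 → (47, 54, 64).
R = 246 + 0.5714 × (47 − 246) = 132.291 → 132
G = 97 + 0.5714 × (54 − 97) = 72.43 → 72
B = 189 + 0.5714 × (64 − 189) = 117.575 → 118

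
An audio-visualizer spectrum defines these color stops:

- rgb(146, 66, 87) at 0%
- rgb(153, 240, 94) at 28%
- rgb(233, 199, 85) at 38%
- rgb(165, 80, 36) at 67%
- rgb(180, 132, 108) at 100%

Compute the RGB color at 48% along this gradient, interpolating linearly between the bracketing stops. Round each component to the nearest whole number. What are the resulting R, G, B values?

48% lies between the 38% and 67% stops, so the local fraction is t = (48 − 38)/(67 − 38) = 10/29 ≈ 0.3448.
R = 233 + 0.3448 × (165 − 233) = 209.554 → 210
G = 199 + 0.3448 × (80 − 199) = 157.969 → 158
B = 85 + 0.3448 × (36 − 85) = 68.105 → 68

(210, 158, 68)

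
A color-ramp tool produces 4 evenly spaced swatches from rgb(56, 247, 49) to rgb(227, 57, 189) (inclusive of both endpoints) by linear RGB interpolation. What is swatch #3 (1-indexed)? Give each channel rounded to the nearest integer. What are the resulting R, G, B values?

(170, 120, 142)

With 4 swatches and endpoints inclusive, swatch 3 sits at t = (3 − 1)/(4 − 1) = 2/3 ≈ 0.6667.
R = 56 + 0.6667 × (227 − 56) = 170.006 → 170
G = 247 + 0.6667 × (57 − 247) = 120.327 → 120
B = 49 + 0.6667 × (189 − 49) = 142.338 → 142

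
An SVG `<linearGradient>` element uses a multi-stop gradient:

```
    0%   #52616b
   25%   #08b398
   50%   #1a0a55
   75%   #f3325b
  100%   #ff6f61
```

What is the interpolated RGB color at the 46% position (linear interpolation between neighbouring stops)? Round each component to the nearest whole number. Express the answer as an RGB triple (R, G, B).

46% lies between the 25% and 50% stops, so the local fraction is t = (46 − 25)/(50 − 25) = 21/25 ≈ 0.84.
#08b398 → (8, 179, 152); #1a0a55 → (26, 10, 85).
R = 8 + 0.84 × (26 − 8) = 23.12 → 23
G = 179 + 0.84 × (10 − 179) = 37.04 → 37
B = 152 + 0.84 × (85 − 152) = 95.72 → 96

(23, 37, 96)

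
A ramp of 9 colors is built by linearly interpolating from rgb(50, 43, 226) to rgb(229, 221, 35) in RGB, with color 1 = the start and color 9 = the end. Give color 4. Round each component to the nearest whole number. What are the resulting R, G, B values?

With 9 swatches and endpoints inclusive, swatch 4 sits at t = (4 − 1)/(9 − 1) = 3/8 ≈ 0.375.
R = 50 + 0.375 × (229 − 50) = 117.125 → 117
G = 43 + 0.375 × (221 − 43) = 109.75 → 110
B = 226 + 0.375 × (35 − 226) = 154.375 → 154

(117, 110, 154)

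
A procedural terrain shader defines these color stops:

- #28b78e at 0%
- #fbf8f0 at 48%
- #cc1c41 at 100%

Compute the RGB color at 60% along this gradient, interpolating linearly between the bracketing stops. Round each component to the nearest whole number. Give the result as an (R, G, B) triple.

(240, 197, 200)

60% lies between the 48% and 100% stops, so the local fraction is t = (60 − 48)/(100 − 48) = 12/52 ≈ 0.2308.
#fbf8f0 → (251, 248, 240); #cc1c41 → (204, 28, 65).
R = 251 + 0.2308 × (204 − 251) = 240.152 → 240
G = 248 + 0.2308 × (28 − 248) = 197.224 → 197
B = 240 + 0.2308 × (65 − 240) = 199.61 → 200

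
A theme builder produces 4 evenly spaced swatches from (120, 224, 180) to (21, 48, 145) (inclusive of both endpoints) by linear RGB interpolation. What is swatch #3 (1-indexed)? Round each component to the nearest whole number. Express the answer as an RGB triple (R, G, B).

(54, 107, 157)

With 4 swatches and endpoints inclusive, swatch 3 sits at t = (3 − 1)/(4 − 1) = 2/3 ≈ 0.6667.
R = 120 + 0.6667 × (21 − 120) = 53.997 → 54
G = 224 + 0.6667 × (48 − 224) = 106.661 → 107
B = 180 + 0.6667 × (145 − 180) = 156.666 → 157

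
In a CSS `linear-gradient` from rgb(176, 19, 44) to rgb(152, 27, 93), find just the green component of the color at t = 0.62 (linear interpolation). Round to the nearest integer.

G = 19 + 0.62 × (27 − 19) = 23.96 → 24

24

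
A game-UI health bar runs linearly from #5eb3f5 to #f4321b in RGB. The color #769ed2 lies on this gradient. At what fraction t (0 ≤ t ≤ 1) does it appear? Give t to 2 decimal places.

0.16

Invert the lerp on the B channel (largest span, 218): t = (210 − 245) / (27 − 245) = -35/-218 = 0.16055.
Check on R: (118 − 94)/(244 − 94) = 0.16 ✓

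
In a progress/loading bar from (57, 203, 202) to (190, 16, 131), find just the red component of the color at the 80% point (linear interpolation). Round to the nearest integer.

163

R = 57 + 0.8 × (190 − 57) = 163.4 → 163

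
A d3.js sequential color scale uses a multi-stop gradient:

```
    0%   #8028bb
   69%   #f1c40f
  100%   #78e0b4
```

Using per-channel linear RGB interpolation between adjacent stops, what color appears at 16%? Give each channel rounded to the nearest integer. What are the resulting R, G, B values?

16% lies between the 0% and 69% stops, so the local fraction is t = (16 − 0)/(69 − 0) = 16/69 ≈ 0.2319.
#8028bb → (128, 40, 187); #f1c40f → (241, 196, 15).
R = 128 + 0.2319 × (241 − 128) = 154.205 → 154
G = 40 + 0.2319 × (196 − 40) = 76.176 → 76
B = 187 + 0.2319 × (15 − 187) = 147.113 → 147

(154, 76, 147)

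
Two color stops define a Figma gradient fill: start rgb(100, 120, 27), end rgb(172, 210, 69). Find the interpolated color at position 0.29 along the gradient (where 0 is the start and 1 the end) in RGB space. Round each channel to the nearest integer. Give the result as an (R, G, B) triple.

R = 100 + 0.29 × (172 − 100) = 100 + 0.29 × 72 = 120.88 → 121
G = 120 + 0.29 × (210 − 120) = 120 + 0.29 × 90 = 146.1 → 146
B = 27 + 0.29 × (69 − 27) = 27 + 0.29 × 42 = 39.18 → 39

(121, 146, 39)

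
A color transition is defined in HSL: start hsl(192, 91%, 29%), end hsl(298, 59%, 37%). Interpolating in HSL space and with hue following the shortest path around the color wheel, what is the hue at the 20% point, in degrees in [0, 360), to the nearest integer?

Hue arc: Δh = 298 − 192 = 106° (|Δh| ≤ 180, already the shorter path).
H = 192 + 0.2 × (106) = 213.2 → 213°

213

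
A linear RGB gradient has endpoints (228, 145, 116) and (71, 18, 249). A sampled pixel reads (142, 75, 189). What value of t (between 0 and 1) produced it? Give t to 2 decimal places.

0.55

Invert the lerp on the R channel (largest span, 157): t = (142 − 228) / (71 − 228) = -86/-157 = 0.54777.
Check on G: (75 − 145)/(18 − 145) = 0.5512 ✓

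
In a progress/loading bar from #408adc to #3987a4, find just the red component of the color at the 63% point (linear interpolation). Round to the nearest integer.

60

R₁ = 64 (from #408adc), R₂ = 57 (from #3987a4).
R = 64 + 0.63 × (57 − 64) = 59.59 → 60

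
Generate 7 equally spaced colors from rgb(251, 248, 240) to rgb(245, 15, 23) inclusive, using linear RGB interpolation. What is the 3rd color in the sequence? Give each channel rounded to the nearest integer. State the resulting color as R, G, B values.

With 7 swatches and endpoints inclusive, swatch 3 sits at t = (3 − 1)/(7 − 1) = 2/6 ≈ 0.3333.
R = 251 + 0.3333 × (245 − 251) = 249 → 249
G = 248 + 0.3333 × (15 − 248) = 170.341 → 170
B = 240 + 0.3333 × (23 − 240) = 167.674 → 168

(249, 170, 168)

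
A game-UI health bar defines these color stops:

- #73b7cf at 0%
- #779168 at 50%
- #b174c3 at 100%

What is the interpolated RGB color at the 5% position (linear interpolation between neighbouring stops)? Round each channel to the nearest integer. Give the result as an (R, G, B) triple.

5% lies between the 0% and 50% stops, so the local fraction is t = (5 − 0)/(50 − 0) = 5/50 ≈ 0.1.
#73b7cf → (115, 183, 207); #779168 → (119, 145, 104).
R = 115 + 0.1 × (119 − 115) = 115.4 → 115
G = 183 + 0.1 × (145 − 183) = 179.2 → 179
B = 207 + 0.1 × (104 − 207) = 196.7 → 197

(115, 179, 197)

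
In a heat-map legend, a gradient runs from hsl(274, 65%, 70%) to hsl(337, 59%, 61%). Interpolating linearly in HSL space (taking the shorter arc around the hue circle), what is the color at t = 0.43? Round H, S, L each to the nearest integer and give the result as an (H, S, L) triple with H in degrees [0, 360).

Hue arc: Δh = 337 − 274 = 63° (|Δh| ≤ 180, already the shorter path).
H = 274 + 0.43 × (63) = 301.09 → 301°
S = 65 + 0.43 × (59 − 65) = 62.42 → 62%
L = 70 + 0.43 × (61 − 70) = 66.13 → 66%

(301, 62, 66)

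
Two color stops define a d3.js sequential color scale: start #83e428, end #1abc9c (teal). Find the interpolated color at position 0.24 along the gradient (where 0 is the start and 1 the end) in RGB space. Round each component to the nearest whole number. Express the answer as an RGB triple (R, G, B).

#83e428 → (131, 228, 40); #1abc9c → (26, 188, 156).
R = 131 + 0.24 × (26 − 131) = 131 + 0.24 × -105 = 105.8 → 106
G = 228 + 0.24 × (188 − 228) = 228 + 0.24 × -40 = 218.4 → 218
B = 40 + 0.24 × (156 − 40) = 40 + 0.24 × 116 = 67.84 → 68

(106, 218, 68)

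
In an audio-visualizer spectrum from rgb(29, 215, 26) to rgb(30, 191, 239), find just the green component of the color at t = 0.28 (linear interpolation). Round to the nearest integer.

G = 215 + 0.28 × (191 − 215) = 208.28 → 208

208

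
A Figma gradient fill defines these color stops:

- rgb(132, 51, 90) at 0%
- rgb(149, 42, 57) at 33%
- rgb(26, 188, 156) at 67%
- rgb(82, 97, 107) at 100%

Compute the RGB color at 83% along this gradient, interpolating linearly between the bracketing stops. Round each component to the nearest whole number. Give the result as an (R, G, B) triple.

83% lies between the 67% and 100% stops, so the local fraction is t = (83 − 67)/(100 − 67) = 16/33 ≈ 0.4848.
R = 26 + 0.4848 × (82 − 26) = 53.149 → 53
G = 188 + 0.4848 × (97 − 188) = 143.883 → 144
B = 156 + 0.4848 × (107 − 156) = 132.245 → 132

(53, 144, 132)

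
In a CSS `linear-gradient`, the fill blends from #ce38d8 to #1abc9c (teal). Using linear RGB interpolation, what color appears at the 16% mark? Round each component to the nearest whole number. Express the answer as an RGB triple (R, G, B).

#ce38d8 → (206, 56, 216); #1abc9c → (26, 188, 156).
16% corresponds to t = 0.16.
R = 206 + 0.16 × (26 − 206) = 206 + 0.16 × -180 = 177.2 → 177
G = 56 + 0.16 × (188 − 56) = 56 + 0.16 × 132 = 77.12 → 77
B = 216 + 0.16 × (156 − 216) = 216 + 0.16 × -60 = 206.4 → 206
So the blended color is (177, 77, 206), about #b14dce.

(177, 77, 206)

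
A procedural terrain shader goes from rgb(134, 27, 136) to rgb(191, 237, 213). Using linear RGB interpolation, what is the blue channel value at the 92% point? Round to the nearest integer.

207

B = 136 + 0.92 × (213 − 136) = 206.84 → 207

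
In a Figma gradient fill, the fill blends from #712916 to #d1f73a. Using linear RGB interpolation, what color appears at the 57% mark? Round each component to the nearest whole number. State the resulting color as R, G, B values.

#712916 → (113, 41, 22); #d1f73a → (209, 247, 58).
57% corresponds to t = 0.57.
R = 113 + 0.57 × (209 − 113) = 113 + 0.57 × 96 = 167.72 → 168
G = 41 + 0.57 × (247 − 41) = 41 + 0.57 × 206 = 158.42 → 158
B = 22 + 0.57 × (58 − 22) = 22 + 0.57 × 36 = 42.52 → 43

(168, 158, 43)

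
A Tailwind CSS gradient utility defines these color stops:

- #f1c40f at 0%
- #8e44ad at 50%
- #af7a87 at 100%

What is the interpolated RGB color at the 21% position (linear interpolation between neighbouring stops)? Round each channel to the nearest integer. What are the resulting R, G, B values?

21% lies between the 0% and 50% stops, so the local fraction is t = (21 − 0)/(50 − 0) = 21/50 ≈ 0.42.
#f1c40f → (241, 196, 15); #8e44ad → (142, 68, 173).
R = 241 + 0.42 × (142 − 241) = 199.42 → 199
G = 196 + 0.42 × (68 − 196) = 142.24 → 142
B = 15 + 0.42 × (173 − 15) = 81.36 → 81

(199, 142, 81)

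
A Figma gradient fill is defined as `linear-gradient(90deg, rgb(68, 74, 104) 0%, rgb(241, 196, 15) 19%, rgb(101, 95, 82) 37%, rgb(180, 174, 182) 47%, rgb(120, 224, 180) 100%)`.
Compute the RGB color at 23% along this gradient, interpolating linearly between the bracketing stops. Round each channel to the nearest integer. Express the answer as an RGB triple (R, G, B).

23% lies between the 19% and 37% stops, so the local fraction is t = (23 − 19)/(37 − 19) = 4/18 ≈ 0.2222.
R = 241 + 0.2222 × (101 − 241) = 209.892 → 210
G = 196 + 0.2222 × (95 − 196) = 173.558 → 174
B = 15 + 0.2222 × (82 − 15) = 29.887 → 30

(210, 174, 30)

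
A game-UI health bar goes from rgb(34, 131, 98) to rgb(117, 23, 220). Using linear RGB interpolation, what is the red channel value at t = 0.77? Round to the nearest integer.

98

R = 34 + 0.77 × (117 − 34) = 97.91 → 98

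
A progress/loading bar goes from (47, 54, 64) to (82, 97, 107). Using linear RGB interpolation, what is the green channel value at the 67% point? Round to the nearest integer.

G = 54 + 0.67 × (97 − 54) = 82.81 → 83

83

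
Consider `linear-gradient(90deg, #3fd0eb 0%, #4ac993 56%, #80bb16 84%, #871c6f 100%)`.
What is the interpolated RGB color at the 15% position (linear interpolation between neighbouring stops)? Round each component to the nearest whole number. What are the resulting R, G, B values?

15% lies between the 0% and 56% stops, so the local fraction is t = (15 − 0)/(56 − 0) = 15/56 ≈ 0.2679.
#3fd0eb → (63, 208, 235); #4ac993 → (74, 201, 147).
R = 63 + 0.2679 × (74 − 63) = 65.947 → 66
G = 208 + 0.2679 × (201 − 208) = 206.125 → 206
B = 235 + 0.2679 × (147 − 235) = 211.425 → 211

(66, 206, 211)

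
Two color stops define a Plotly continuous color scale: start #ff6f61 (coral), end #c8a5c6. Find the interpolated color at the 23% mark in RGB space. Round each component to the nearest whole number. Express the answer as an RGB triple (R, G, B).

(242, 123, 120)

#ff6f61 → (255, 111, 97); #c8a5c6 → (200, 165, 198).
23% corresponds to t = 0.23.
R = 255 + 0.23 × (200 − 255) = 255 + 0.23 × -55 = 242.35 → 242
G = 111 + 0.23 × (165 − 111) = 111 + 0.23 × 54 = 123.42 → 123
B = 97 + 0.23 × (198 − 97) = 97 + 0.23 × 101 = 120.23 → 120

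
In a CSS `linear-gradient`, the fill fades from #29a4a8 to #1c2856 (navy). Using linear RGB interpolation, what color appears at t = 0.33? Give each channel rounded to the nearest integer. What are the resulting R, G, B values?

(37, 123, 141)

#29a4a8 → (41, 164, 168); #1c2856 → (28, 40, 86).
R = 41 + 0.33 × (28 − 41) = 41 + 0.33 × -13 = 36.71 → 37
G = 164 + 0.33 × (40 − 164) = 164 + 0.33 × -124 = 123.08 → 123
B = 168 + 0.33 × (86 − 168) = 168 + 0.33 × -82 = 140.94 → 141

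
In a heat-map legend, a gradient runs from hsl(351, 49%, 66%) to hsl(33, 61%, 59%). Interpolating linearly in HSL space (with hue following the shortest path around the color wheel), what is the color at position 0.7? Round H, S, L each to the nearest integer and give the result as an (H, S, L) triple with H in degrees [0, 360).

Hue: 33 − 351 = -318°, but |-318| > 180 so the shorter arc goes the other way: Δh = -318 + 360 = 42°.
H = 351 + 0.7 × (42) = 380.4 → 380 → 380 mod 360 = 20°
S = 49 + 0.7 × (61 − 49) = 57.4 → 57%
L = 66 + 0.7 × (59 − 66) = 61.1 → 61%

(20, 57, 61)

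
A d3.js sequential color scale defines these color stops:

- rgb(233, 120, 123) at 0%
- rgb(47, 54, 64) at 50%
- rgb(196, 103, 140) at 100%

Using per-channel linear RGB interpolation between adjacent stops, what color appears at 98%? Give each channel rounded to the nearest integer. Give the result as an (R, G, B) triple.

(190, 101, 137)

98% lies between the 50% and 100% stops, so the local fraction is t = (98 − 50)/(100 − 50) = 48/50 ≈ 0.96.
R = 47 + 0.96 × (196 − 47) = 190.04 → 190
G = 54 + 0.96 × (103 − 54) = 101.04 → 101
B = 64 + 0.96 × (140 − 64) = 136.96 → 137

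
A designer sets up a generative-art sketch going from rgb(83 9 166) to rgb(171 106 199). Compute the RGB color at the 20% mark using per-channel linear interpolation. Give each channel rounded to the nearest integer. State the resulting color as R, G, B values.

(101, 28, 173)

20% corresponds to t = 0.2.
R = 83 + 0.2 × (171 − 83) = 83 + 0.2 × 88 = 100.6 → 101
G = 9 + 0.2 × (106 − 9) = 9 + 0.2 × 97 = 28.4 → 28
B = 166 + 0.2 × (199 − 166) = 166 + 0.2 × 33 = 172.6 → 173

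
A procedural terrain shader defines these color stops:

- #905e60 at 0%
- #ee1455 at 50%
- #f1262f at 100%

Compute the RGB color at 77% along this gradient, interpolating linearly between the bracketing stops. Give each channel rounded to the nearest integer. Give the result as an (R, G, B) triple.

(240, 30, 64)

77% lies between the 50% and 100% stops, so the local fraction is t = (77 − 50)/(100 − 50) = 27/50 ≈ 0.54.
#ee1455 → (238, 20, 85); #f1262f → (241, 38, 47).
R = 238 + 0.54 × (241 − 238) = 239.62 → 240
G = 20 + 0.54 × (38 − 20) = 29.72 → 30
B = 85 + 0.54 × (47 − 85) = 64.48 → 64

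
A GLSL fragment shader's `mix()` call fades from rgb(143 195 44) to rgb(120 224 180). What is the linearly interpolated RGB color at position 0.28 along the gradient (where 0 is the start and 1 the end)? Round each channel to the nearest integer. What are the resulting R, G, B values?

R = 143 + 0.28 × (120 − 143) = 143 + 0.28 × -23 = 136.56 → 137
G = 195 + 0.28 × (224 − 195) = 195 + 0.28 × 29 = 203.12 → 203
B = 44 + 0.28 × (180 − 44) = 44 + 0.28 × 136 = 82.08 → 82

(137, 203, 82)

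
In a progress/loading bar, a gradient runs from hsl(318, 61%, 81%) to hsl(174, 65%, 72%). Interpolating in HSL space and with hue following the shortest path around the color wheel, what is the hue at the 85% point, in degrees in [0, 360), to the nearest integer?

196

Hue arc: Δh = 174 − 318 = -144° (|Δh| ≤ 180, already the shorter path).
H = 318 + 0.85 × (-144) = 195.6 → 196°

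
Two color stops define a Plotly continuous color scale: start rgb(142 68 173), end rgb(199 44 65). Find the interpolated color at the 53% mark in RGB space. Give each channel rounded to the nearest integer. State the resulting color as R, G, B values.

53% corresponds to t = 0.53.
R = 142 + 0.53 × (199 − 142) = 142 + 0.53 × 57 = 172.21 → 172
G = 68 + 0.53 × (44 − 68) = 68 + 0.53 × -24 = 55.28 → 55
B = 173 + 0.53 × (65 − 173) = 173 + 0.53 × -108 = 115.76 → 116

(172, 55, 116)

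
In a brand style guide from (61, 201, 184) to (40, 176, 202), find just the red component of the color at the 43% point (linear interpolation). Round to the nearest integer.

R = 61 + 0.43 × (40 − 61) = 51.97 → 52

52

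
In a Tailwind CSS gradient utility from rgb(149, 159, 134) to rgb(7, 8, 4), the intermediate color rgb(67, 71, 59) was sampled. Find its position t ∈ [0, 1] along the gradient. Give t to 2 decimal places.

Invert the lerp on the G channel (largest span, 151): t = (71 − 159) / (8 − 159) = -88/-151 = 0.58278.
Check on R: (67 − 149)/(7 − 149) = 0.5775 ✓

0.58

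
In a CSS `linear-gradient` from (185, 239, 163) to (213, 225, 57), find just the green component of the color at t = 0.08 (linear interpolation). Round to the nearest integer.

G = 239 + 0.08 × (225 − 239) = 237.88 → 238

238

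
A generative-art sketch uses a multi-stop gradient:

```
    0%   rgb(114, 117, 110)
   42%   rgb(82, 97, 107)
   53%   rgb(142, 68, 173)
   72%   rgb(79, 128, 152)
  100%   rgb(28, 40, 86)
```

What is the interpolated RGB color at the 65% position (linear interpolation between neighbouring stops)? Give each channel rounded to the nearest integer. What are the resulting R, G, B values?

(102, 106, 160)

65% lies between the 53% and 72% stops, so the local fraction is t = (65 − 53)/(72 − 53) = 12/19 ≈ 0.6316.
R = 142 + 0.6316 × (79 − 142) = 102.209 → 102
G = 68 + 0.6316 × (128 − 68) = 105.896 → 106
B = 173 + 0.6316 × (152 − 173) = 159.736 → 160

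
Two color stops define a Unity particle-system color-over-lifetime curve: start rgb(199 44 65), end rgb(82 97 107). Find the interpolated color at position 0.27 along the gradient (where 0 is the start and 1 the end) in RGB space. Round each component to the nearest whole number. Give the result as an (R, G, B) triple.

(167, 58, 76)

R = 199 + 0.27 × (82 − 199) = 199 + 0.27 × -117 = 167.41 → 167
G = 44 + 0.27 × (97 − 44) = 44 + 0.27 × 53 = 58.31 → 58
B = 65 + 0.27 × (107 − 65) = 65 + 0.27 × 42 = 76.34 → 76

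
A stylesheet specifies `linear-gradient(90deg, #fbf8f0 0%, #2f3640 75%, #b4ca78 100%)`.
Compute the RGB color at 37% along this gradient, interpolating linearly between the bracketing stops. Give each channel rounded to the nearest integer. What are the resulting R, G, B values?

(150, 152, 153)

37% lies between the 0% and 75% stops, so the local fraction is t = (37 − 0)/(75 − 0) = 37/75 ≈ 0.4933.
#fbf8f0 → (251, 248, 240); #2f3640 → (47, 54, 64).
R = 251 + 0.4933 × (47 − 251) = 150.367 → 150
G = 248 + 0.4933 × (54 − 248) = 152.3 → 152
B = 240 + 0.4933 × (64 − 240) = 153.179 → 153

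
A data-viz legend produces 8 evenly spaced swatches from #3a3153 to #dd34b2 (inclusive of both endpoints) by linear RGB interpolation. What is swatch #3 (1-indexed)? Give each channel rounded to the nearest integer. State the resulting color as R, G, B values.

(105, 50, 110)

With 8 swatches and endpoints inclusive, swatch 3 sits at t = (3 − 1)/(8 − 1) = 2/7 ≈ 0.2857.
#3a3153 → (58, 49, 83); #dd34b2 → (221, 52, 178).
R = 58 + 0.2857 × (221 − 58) = 104.569 → 105
G = 49 + 0.2857 × (52 − 49) = 49.857 → 50
B = 83 + 0.2857 × (178 − 83) = 110.142 → 110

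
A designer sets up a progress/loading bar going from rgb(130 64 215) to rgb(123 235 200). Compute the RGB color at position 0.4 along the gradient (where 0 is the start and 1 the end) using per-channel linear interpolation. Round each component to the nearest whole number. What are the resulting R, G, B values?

R = 130 + 0.4 × (123 − 130) = 130 + 0.4 × -7 = 127.2 → 127
G = 64 + 0.4 × (235 − 64) = 64 + 0.4 × 171 = 132.4 → 132
B = 215 + 0.4 × (200 − 215) = 215 + 0.4 × -15 = 209 → 209
So the blended color is (127, 132, 209), about #7f84d1.

(127, 132, 209)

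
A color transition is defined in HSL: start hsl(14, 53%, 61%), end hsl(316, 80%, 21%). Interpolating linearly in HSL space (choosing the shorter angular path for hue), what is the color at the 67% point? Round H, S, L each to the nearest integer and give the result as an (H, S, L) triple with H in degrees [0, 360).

Hue: 316 − 14 = 302°, but |302| > 180 so the shorter arc goes the other way: Δh = 302 − 360 = -58°.
H = 14 + 0.67 × (-58) = -24.86 → -25 → -25 mod 360 = 335°
S = 53 + 0.67 × (80 − 53) = 71.09 → 71%
L = 61 + 0.67 × (21 − 61) = 34.2 → 34%

(335, 71, 34)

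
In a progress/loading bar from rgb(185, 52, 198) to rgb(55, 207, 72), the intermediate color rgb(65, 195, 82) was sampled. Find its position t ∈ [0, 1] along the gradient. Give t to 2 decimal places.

0.92

Invert the lerp on the G channel (largest span, 155): t = (195 − 52) / (207 − 52) = 143/155 = 0.92258.
Check on R: (65 − 185)/(55 − 185) = 0.9231 ✓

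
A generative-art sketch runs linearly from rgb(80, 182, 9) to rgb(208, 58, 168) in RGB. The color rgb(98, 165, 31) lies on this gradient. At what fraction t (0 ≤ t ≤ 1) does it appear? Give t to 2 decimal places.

Invert the lerp on the B channel (largest span, 159): t = (31 − 9) / (168 − 9) = 22/159 = 0.13836.
Check on R: (98 − 80)/(208 − 80) = 0.1406 ✓

0.14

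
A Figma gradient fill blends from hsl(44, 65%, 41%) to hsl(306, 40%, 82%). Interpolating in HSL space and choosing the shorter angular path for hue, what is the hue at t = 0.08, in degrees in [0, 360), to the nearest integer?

36

Hue: 306 − 44 = 262°, but |262| > 180 so the shorter arc goes the other way: Δh = 262 − 360 = -98°.
H = 44 + 0.08 × (-98) = 36.16 → 36°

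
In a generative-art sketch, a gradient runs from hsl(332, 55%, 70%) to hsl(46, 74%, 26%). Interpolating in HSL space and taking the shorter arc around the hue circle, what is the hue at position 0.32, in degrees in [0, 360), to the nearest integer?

Hue: 46 − 332 = -286°, but |-286| > 180 so the shorter arc goes the other way: Δh = -286 + 360 = 74°.
H = 332 + 0.32 × (74) = 355.68 → 356°

356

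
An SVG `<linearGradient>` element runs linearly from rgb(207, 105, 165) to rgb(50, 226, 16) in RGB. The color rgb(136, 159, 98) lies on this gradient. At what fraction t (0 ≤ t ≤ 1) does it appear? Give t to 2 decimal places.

Invert the lerp on the R channel (largest span, 157): t = (136 − 207) / (50 − 207) = -71/-157 = 0.45223.
Check on G: (159 − 105)/(226 − 105) = 0.4463 ✓

0.45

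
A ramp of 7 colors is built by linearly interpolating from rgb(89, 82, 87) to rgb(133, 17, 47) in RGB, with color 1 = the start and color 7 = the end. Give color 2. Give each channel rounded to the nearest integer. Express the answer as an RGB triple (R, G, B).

(96, 71, 80)

With 7 swatches and endpoints inclusive, swatch 2 sits at t = (2 − 1)/(7 − 1) = 1/6 ≈ 0.1667.
R = 89 + 0.1667 × (133 − 89) = 96.335 → 96
G = 82 + 0.1667 × (17 − 82) = 71.165 → 71
B = 87 + 0.1667 × (47 − 87) = 80.332 → 80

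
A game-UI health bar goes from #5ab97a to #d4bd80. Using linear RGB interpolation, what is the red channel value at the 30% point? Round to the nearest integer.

127

R₁ = 90 (from #5ab97a), R₂ = 212 (from #d4bd80).
R = 90 + 0.3 × (212 − 90) = 126.6 → 127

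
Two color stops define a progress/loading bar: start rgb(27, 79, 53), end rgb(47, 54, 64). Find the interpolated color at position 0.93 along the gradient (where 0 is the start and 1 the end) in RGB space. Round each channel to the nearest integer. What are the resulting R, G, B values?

(46, 56, 63)

R = 27 + 0.93 × (47 − 27) = 27 + 0.93 × 20 = 45.6 → 46
G = 79 + 0.93 × (54 − 79) = 79 + 0.93 × -25 = 55.75 → 56
B = 53 + 0.93 × (64 − 53) = 53 + 0.93 × 11 = 63.23 → 63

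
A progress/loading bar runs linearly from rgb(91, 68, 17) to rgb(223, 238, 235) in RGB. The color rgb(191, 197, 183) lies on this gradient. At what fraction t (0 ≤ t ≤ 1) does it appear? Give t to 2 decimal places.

Invert the lerp on the B channel (largest span, 218): t = (183 − 17) / (235 − 17) = 166/218 = 0.76147.
Check on R: (191 − 91)/(223 − 91) = 0.7576 ✓

0.76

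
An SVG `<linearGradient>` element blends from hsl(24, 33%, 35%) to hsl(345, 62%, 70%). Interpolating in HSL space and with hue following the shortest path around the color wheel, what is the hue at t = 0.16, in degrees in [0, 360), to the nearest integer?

Hue: 345 − 24 = 321°, but |321| > 180 so the shorter arc goes the other way: Δh = 321 − 360 = -39°.
H = 24 + 0.16 × (-39) = 17.76 → 18°

18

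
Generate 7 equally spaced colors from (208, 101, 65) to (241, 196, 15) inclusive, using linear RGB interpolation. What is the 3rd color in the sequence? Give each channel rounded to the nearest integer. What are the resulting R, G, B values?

With 7 swatches and endpoints inclusive, swatch 3 sits at t = (3 − 1)/(7 − 1) = 2/6 ≈ 0.3333.
R = 208 + 0.3333 × (241 − 208) = 218.999 → 219
G = 101 + 0.3333 × (196 − 101) = 132.663 → 133
B = 65 + 0.3333 × (15 − 65) = 48.335 → 48

(219, 133, 48)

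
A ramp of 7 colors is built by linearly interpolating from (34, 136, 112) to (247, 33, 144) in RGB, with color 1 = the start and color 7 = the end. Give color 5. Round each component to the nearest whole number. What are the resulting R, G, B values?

With 7 swatches and endpoints inclusive, swatch 5 sits at t = (5 − 1)/(7 − 1) = 4/6 ≈ 0.6667.
R = 34 + 0.6667 × (247 − 34) = 176.007 → 176
G = 136 + 0.6667 × (33 − 136) = 67.33 → 67
B = 112 + 0.6667 × (144 − 112) = 133.334 → 133

(176, 67, 133)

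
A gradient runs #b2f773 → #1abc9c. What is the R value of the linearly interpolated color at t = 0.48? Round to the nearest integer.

105

R₁ = 178 (from #b2f773), R₂ = 26 (from #1abc9c).
R = 178 + 0.48 × (26 − 178) = 105.04 → 105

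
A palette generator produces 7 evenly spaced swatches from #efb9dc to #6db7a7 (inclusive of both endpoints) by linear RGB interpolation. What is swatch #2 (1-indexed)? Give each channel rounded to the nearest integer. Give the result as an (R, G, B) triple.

(217, 185, 211)

With 7 swatches and endpoints inclusive, swatch 2 sits at t = (2 − 1)/(7 − 1) = 1/6 ≈ 0.1667.
#efb9dc → (239, 185, 220); #6db7a7 → (109, 183, 167).
R = 239 + 0.1667 × (109 − 239) = 217.329 → 217
G = 185 + 0.1667 × (183 − 185) = 184.667 → 185
B = 220 + 0.1667 × (167 − 220) = 211.165 → 211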